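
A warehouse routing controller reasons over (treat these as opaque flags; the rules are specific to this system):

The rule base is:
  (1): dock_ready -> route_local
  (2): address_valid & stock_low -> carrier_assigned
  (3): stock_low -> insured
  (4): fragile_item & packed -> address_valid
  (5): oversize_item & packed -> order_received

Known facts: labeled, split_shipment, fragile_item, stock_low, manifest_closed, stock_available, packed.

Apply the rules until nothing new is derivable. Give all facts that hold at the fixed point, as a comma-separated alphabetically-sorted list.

address_valid, carrier_assigned, fragile_item, insured, labeled, manifest_closed, packed, split_shipment, stock_available, stock_low

[1] (3) [stock_low -> insured]; (4) [fragile_item & packed -> address_valid]. ⇒ new: insured, address_valid.
[2] (2) [address_valid & stock_low -> carrier_assigned]. ⇒ new: carrier_assigned.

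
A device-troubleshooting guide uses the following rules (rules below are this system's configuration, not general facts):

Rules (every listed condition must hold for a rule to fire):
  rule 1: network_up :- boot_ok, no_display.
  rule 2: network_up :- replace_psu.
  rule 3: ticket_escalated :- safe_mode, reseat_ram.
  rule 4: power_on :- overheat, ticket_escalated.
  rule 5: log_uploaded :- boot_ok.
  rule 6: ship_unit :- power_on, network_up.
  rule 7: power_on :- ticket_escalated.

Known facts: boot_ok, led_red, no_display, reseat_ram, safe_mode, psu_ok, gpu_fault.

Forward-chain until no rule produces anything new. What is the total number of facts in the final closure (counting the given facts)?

Round 1 — rule 1, rule 3, rule 5, derive network_up, ticket_escalated, log_uploaded.
Round 2 — rule 7, derive power_on.
Round 3 — rule 6, derive ship_unit.
Closure: {boot_ok, gpu_fault, led_red, log_uploaded, network_up, no_display, power_on, psu_ok, reseat_ram, safe_mode, ship_unit, ticket_escalated} — 12 facts.

12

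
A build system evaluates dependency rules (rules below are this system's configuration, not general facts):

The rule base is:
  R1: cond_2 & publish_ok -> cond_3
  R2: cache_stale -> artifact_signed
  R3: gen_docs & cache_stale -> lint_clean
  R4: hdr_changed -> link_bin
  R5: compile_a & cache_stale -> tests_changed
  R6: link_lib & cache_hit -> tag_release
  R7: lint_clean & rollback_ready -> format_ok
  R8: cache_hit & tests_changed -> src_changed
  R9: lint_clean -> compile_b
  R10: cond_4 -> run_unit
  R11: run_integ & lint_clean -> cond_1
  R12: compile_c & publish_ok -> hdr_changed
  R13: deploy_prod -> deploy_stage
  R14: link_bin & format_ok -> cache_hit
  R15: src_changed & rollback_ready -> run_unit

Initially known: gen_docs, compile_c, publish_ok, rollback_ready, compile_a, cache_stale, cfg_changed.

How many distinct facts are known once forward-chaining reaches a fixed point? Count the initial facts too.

[1] R2 [cache_stale -> artifact_signed]; R3 [gen_docs & cache_stale -> lint_clean]; R5 [compile_a & cache_stale -> tests_changed]; R12 [compile_c & publish_ok -> hdr_changed]. ⇒ new: artifact_signed, lint_clean, tests_changed, hdr_changed.
[2] R4 [hdr_changed -> link_bin]; R7 [lint_clean & rollback_ready -> format_ok]; R9 [lint_clean -> compile_b]. ⇒ new: link_bin, format_ok, compile_b.
[3] R14 [link_bin & format_ok -> cache_hit]. ⇒ new: cache_hit.
[4] R8 [cache_hit & tests_changed -> src_changed]. ⇒ new: src_changed.
[5] R15 [src_changed & rollback_ready -> run_unit]. ⇒ new: run_unit.
Closure: {artifact_signed, cache_hit, cache_stale, cfg_changed, compile_a, compile_b, compile_c, format_ok, gen_docs, hdr_changed, link_bin, lint_clean, publish_ok, rollback_ready, run_unit, src_changed, tests_changed} — 17 facts.

17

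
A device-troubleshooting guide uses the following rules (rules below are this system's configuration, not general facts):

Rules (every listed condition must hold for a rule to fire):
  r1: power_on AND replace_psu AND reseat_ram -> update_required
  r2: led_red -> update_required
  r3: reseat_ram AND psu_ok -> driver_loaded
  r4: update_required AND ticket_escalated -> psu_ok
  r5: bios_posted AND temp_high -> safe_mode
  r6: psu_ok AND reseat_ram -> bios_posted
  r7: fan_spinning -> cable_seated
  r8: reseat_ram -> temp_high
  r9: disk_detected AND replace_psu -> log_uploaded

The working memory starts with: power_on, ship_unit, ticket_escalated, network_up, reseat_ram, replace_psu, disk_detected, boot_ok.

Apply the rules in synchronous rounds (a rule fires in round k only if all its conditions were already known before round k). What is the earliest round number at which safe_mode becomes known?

Round 1 — r1, r8, r9, derive update_required, temp_high, log_uploaded.
Round 2 — r4, derive psu_ok.
Round 3 — r3, r6, derive driver_loaded, bios_posted.
Round 4 — r5, derive safe_mode.
safe_mode first appears in round 4.

4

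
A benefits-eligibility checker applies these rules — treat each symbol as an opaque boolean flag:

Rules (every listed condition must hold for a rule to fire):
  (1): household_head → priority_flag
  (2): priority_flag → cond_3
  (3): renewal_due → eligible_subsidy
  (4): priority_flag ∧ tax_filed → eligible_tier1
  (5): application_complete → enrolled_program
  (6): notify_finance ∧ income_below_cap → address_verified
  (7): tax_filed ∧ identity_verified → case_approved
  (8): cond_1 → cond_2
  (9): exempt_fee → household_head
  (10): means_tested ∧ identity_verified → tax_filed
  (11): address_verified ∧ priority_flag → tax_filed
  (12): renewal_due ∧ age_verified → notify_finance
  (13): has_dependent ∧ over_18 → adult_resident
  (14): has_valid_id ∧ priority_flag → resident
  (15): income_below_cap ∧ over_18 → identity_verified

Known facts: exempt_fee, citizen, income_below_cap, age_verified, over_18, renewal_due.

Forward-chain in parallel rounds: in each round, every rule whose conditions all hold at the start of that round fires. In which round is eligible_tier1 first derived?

Round 1: (3) [renewal_due → eligible_subsidy]; (9) [exempt_fee → household_head]; (12) [renewal_due ∧ age_verified → notify_finance]; (15) [income_below_cap ∧ over_18 → identity_verified]. Adds eligible_subsidy, household_head, notify_finance, identity_verified.
Round 2: (1) [household_head → priority_flag]; (6) [notify_finance ∧ income_below_cap → address_verified]. Adds priority_flag, address_verified.
Round 3: (2) [priority_flag → cond_3]; (11) [address_verified ∧ priority_flag → tax_filed]. Adds cond_3, tax_filed.
Round 4: (4) [priority_flag ∧ tax_filed → eligible_tier1]; (7) [tax_filed ∧ identity_verified → case_approved]. Adds eligible_tier1, case_approved.
eligible_tier1 first appears in round 4.

4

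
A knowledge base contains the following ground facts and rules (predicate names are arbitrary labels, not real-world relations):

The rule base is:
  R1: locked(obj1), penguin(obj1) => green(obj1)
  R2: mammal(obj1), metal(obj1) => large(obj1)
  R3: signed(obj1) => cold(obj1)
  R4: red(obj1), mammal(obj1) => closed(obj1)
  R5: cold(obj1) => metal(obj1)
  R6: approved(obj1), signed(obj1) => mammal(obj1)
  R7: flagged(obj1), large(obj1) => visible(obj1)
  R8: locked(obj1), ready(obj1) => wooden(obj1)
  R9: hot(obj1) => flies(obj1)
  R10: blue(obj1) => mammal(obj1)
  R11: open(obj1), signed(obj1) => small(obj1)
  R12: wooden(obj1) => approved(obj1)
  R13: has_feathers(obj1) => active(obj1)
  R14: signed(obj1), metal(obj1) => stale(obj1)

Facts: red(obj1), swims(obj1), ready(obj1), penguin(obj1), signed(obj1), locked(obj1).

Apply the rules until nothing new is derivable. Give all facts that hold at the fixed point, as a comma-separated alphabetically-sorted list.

approved(obj1), closed(obj1), cold(obj1), green(obj1), large(obj1), locked(obj1), mammal(obj1), metal(obj1), penguin(obj1), ready(obj1), red(obj1), signed(obj1), stale(obj1), swims(obj1), wooden(obj1)

Round 1: R1 [locked(obj1), penguin(obj1) => green(obj1)]; R3 [signed(obj1) => cold(obj1)]; R8 [locked(obj1), ready(obj1) => wooden(obj1)]. Adds green(obj1), cold(obj1), wooden(obj1).
Round 2: R5 [cold(obj1) => metal(obj1)]; R12 [wooden(obj1) => approved(obj1)]. Adds metal(obj1), approved(obj1).
Round 3: R6 [approved(obj1), signed(obj1) => mammal(obj1)]; R14 [signed(obj1), metal(obj1) => stale(obj1)]. Adds mammal(obj1), stale(obj1).
Round 4: R2 [mammal(obj1), metal(obj1) => large(obj1)]; R4 [red(obj1), mammal(obj1) => closed(obj1)]. Adds large(obj1), closed(obj1).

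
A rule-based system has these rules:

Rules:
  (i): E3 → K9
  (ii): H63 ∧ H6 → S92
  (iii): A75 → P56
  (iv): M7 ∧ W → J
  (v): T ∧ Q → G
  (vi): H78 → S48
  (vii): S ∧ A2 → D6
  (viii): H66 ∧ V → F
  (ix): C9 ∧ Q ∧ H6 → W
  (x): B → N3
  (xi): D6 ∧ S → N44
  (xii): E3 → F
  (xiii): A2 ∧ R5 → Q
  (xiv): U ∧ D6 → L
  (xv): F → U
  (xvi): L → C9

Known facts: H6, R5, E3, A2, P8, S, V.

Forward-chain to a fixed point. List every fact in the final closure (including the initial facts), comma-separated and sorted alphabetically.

A2, C9, D6, E3, F, H6, K9, L, N44, P8, Q, R5, S, U, V, W

Round 1: (i) [E3 → K9]; (vii) [S ∧ A2 → D6]; (xii) [E3 → F]; (xiii) [A2 ∧ R5 → Q]. Adds K9, D6, F, Q.
Round 2: (xi) [D6 ∧ S → N44]; (xv) [F → U]. Adds N44, U.
Round 3: (xiv) [U ∧ D6 → L]. Adds L.
Round 4: (xvi) [L → C9]. Adds C9.
Round 5: (ix) [C9 ∧ Q ∧ H6 → W]. Adds W.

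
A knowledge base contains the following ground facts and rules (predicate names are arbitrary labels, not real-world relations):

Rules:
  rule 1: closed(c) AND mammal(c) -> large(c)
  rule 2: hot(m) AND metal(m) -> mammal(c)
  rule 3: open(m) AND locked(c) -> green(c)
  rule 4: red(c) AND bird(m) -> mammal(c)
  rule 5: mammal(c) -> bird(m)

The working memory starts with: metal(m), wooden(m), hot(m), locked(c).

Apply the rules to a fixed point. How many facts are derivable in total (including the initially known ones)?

Round 1 — rule 2, derive mammal(c).
Round 2 — rule 5, derive bird(m).
Closure: {bird(m), hot(m), locked(c), mammal(c), metal(m), wooden(m)} — 6 facts.

6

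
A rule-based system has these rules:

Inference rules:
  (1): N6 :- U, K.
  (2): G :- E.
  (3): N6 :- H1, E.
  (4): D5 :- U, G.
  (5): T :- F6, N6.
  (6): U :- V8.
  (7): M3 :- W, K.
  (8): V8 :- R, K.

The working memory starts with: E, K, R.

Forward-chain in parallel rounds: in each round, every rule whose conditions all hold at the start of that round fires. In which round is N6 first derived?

[1] (2) [G :- E.]; (8) [V8 :- R, K.]. ⇒ new: G, V8.
[2] (6) [U :- V8.]. ⇒ new: U.
[3] (1) [N6 :- U, K.]; (4) [D5 :- U, G.]. ⇒ new: N6, D5.
N6 first appears in round 3.

3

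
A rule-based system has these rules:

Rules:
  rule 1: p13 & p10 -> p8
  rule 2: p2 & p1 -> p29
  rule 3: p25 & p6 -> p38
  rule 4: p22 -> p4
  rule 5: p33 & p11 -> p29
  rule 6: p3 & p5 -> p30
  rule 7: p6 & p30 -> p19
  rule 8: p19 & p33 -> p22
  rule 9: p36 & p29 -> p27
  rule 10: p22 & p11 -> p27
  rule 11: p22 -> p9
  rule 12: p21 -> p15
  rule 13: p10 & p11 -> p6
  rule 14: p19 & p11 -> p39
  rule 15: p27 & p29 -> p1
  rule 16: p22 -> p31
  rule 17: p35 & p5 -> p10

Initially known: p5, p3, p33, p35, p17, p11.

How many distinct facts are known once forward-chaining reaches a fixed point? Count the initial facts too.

Round 1: rule 5 [p33 & p11 -> p29]; rule 6 [p3 & p5 -> p30]; rule 17 [p35 & p5 -> p10]. New: p29, p30, p10.
Round 2: rule 13 [p10 & p11 -> p6]. New: p6.
Round 3: rule 7 [p6 & p30 -> p19]. New: p19.
Round 4: rule 8 [p19 & p33 -> p22]; rule 14 [p19 & p11 -> p39]. New: p22, p39.
Round 5: rule 4 [p22 -> p4]; rule 10 [p22 & p11 -> p27]; rule 11 [p22 -> p9]; rule 16 [p22 -> p31]. New: p4, p27, p9, p31.
Round 6: rule 15 [p27 & p29 -> p1]. New: p1.
Closure: {p1, p10, p11, p17, p19, p22, p27, p29, p3, p30, p31, p33, p35, p39, p4, p5, p6, p9} — 18 facts.

18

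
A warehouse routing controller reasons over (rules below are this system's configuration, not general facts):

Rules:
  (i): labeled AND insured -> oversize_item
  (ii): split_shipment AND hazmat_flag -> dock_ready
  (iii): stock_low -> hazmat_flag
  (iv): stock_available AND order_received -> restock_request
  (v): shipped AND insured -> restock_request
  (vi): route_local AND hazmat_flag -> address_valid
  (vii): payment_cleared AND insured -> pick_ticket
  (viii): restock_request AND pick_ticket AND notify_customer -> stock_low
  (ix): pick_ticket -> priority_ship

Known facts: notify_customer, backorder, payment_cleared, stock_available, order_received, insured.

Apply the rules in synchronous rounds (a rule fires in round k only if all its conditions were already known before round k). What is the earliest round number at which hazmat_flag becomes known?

3

Round 1: (iv) [stock_available AND order_received -> restock_request]; (vii) [payment_cleared AND insured -> pick_ticket]. Adds restock_request, pick_ticket.
Round 2: (viii) [restock_request AND pick_ticket AND notify_customer -> stock_low]; (ix) [pick_ticket -> priority_ship]. Adds stock_low, priority_ship.
Round 3: (iii) [stock_low -> hazmat_flag]. Adds hazmat_flag.
hazmat_flag first appears in round 3.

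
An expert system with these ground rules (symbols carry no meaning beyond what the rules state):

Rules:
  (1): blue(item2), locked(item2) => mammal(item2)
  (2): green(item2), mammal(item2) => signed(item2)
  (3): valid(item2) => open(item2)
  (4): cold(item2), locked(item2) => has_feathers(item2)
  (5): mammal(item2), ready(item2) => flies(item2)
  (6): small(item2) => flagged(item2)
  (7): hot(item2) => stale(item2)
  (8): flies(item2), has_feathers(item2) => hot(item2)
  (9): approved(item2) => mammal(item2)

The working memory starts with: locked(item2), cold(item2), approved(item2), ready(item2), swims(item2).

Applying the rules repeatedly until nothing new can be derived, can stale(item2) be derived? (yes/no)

Round 1 fires (4), (9), giving has_feathers(item2), mammal(item2).
Round 2 fires (5), giving flies(item2).
Round 3 fires (8), giving hot(item2).
Round 4 fires (7), giving stale(item2).
stale(item2) appears in round 4, so it is derivable.

yes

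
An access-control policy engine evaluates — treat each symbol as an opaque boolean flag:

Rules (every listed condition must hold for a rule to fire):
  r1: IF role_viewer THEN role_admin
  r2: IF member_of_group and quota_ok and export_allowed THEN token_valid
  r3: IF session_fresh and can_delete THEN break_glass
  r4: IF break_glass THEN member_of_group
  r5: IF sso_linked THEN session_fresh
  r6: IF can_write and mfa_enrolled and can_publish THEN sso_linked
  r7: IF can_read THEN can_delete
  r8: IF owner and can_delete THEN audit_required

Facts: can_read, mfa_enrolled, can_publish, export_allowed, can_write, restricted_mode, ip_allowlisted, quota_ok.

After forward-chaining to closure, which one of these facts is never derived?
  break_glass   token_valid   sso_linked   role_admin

role_admin

Round 1: r6 [IF can_write and mfa_enrolled and can_publish THEN sso_linked]; r7 [IF can_read THEN can_delete]. New: sso_linked, can_delete.
Round 2: r5 [IF sso_linked THEN session_fresh]. New: session_fresh.
Round 3: r3 [IF session_fresh and can_delete THEN break_glass]. New: break_glass.
Round 4: r4 [IF break_glass THEN member_of_group]. New: member_of_group.
Round 5: r2 [IF member_of_group and quota_ok and export_allowed THEN token_valid]. New: token_valid.
Derived: token_valid (round 5), break_glass (round 3), sso_linked (round 1). role_admin never appears in any round.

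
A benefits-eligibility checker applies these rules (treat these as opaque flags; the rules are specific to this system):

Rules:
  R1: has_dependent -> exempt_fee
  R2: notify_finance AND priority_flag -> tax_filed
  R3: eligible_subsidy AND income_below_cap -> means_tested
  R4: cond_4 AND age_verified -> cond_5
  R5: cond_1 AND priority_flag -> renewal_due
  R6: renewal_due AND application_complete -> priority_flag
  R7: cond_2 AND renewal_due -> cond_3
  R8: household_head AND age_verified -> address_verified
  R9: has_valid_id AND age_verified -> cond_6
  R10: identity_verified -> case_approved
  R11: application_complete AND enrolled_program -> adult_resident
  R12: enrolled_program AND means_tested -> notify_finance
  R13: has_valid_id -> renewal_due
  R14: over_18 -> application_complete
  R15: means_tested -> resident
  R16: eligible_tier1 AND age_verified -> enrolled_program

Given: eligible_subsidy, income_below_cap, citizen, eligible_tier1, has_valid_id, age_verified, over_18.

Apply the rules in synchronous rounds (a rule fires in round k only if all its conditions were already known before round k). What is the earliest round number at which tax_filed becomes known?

3

[1] R3 [eligible_subsidy AND income_below_cap -> means_tested]; R9 [has_valid_id AND age_verified -> cond_6]; R13 [has_valid_id -> renewal_due]; R14 [over_18 -> application_complete]; R16 [eligible_tier1 AND age_verified -> enrolled_program]. ⇒ new: means_tested, cond_6, renewal_due, application_complete, enrolled_program.
[2] R6 [renewal_due AND application_complete -> priority_flag]; R11 [application_complete AND enrolled_program -> adult_resident]; R12 [enrolled_program AND means_tested -> notify_finance]; R15 [means_tested -> resident]. ⇒ new: priority_flag, adult_resident, notify_finance, resident.
[3] R2 [notify_finance AND priority_flag -> tax_filed]. ⇒ new: tax_filed.
tax_filed first appears in round 3.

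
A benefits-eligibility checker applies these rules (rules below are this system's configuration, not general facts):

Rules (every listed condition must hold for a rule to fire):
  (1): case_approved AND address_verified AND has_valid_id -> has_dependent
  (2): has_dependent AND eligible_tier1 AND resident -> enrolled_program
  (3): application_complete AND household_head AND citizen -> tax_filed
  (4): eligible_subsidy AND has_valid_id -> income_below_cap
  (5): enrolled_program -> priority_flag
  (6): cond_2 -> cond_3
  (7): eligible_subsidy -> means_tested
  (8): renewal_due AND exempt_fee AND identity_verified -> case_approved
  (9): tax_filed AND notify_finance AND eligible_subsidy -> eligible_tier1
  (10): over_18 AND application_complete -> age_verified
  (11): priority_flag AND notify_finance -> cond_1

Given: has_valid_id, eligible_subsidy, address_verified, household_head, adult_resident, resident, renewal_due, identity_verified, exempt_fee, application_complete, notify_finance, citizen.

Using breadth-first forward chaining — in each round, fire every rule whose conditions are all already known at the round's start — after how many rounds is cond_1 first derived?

5

[1] (3) [application_complete AND household_head AND citizen -> tax_filed]; (4) [eligible_subsidy AND has_valid_id -> income_below_cap]; (7) [eligible_subsidy -> means_tested]; (8) [renewal_due AND exempt_fee AND identity_verified -> case_approved]. ⇒ new: tax_filed, income_below_cap, means_tested, case_approved.
[2] (1) [case_approved AND address_verified AND has_valid_id -> has_dependent]; (9) [tax_filed AND notify_finance AND eligible_subsidy -> eligible_tier1]. ⇒ new: has_dependent, eligible_tier1.
[3] (2) [has_dependent AND eligible_tier1 AND resident -> enrolled_program]. ⇒ new: enrolled_program.
[4] (5) [enrolled_program -> priority_flag]. ⇒ new: priority_flag.
[5] (11) [priority_flag AND notify_finance -> cond_1]. ⇒ new: cond_1.
cond_1 first appears in round 5.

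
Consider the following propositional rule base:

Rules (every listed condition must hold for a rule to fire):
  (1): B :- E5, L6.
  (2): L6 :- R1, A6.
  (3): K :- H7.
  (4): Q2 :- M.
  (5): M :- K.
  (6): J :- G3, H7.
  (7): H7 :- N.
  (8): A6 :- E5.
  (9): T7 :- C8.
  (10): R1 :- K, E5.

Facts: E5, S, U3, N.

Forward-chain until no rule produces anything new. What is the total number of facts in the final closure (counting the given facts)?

12

Round 1 fires (7), (8), giving H7, A6.
Round 2 fires (3), giving K.
Round 3 fires (5), (10), giving M, R1.
Round 4 fires (2), (4), giving L6, Q2.
Round 5 fires (1), giving B.
Closure: {A6, B, E5, H7, K, L6, M, N, Q2, R1, S, U3} — 12 facts.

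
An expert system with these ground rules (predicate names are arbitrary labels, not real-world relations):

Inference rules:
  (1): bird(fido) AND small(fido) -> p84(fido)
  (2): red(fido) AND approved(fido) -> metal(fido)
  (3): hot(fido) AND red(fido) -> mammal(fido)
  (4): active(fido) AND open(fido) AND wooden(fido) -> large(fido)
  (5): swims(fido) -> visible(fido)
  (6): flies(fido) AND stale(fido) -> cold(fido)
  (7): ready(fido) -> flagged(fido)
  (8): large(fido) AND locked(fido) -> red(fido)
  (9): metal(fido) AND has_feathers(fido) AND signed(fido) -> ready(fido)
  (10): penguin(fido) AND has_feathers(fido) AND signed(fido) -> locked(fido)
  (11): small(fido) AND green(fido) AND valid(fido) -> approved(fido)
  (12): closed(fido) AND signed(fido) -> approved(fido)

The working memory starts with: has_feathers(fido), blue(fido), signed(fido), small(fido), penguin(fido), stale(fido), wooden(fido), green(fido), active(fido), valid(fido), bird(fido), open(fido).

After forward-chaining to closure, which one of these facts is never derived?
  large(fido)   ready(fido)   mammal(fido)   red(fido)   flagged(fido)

[1] (1) [bird(fido) AND small(fido) -> p84(fido)]; (4) [active(fido) AND open(fido) AND wooden(fido) -> large(fido)]; (10) [penguin(fido) AND has_feathers(fido) AND signed(fido) -> locked(fido)]; (11) [small(fido) AND green(fido) AND valid(fido) -> approved(fido)]. ⇒ new: p84(fido), large(fido), locked(fido), approved(fido).
[2] (8) [large(fido) AND locked(fido) -> red(fido)]. ⇒ new: red(fido).
[3] (2) [red(fido) AND approved(fido) -> metal(fido)]. ⇒ new: metal(fido).
[4] (9) [metal(fido) AND has_feathers(fido) AND signed(fido) -> ready(fido)]. ⇒ new: ready(fido).
[5] (7) [ready(fido) -> flagged(fido)]. ⇒ new: flagged(fido).
Derived: flagged(fido) (round 5), ready(fido) (round 4), large(fido) (round 1), red(fido) (round 2). mammal(fido) never appears in any round.

mammal(fido)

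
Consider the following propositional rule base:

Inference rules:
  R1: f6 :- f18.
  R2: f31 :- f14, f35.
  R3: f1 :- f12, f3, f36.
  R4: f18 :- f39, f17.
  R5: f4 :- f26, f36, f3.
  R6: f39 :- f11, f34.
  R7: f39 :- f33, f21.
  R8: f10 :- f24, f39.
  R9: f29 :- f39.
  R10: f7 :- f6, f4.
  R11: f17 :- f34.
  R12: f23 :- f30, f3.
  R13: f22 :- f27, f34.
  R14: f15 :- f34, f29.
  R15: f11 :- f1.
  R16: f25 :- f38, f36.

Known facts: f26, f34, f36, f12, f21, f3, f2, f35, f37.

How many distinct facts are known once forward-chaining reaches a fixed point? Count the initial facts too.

Round 1: R3 [f1 :- f12, f3, f36.]; R5 [f4 :- f26, f36, f3.]; R11 [f17 :- f34.]. Adds f1, f4, f17.
Round 2: R15 [f11 :- f1.]. Adds f11.
Round 3: R6 [f39 :- f11, f34.]. Adds f39.
Round 4: R4 [f18 :- f39, f17.]; R9 [f29 :- f39.]. Adds f18, f29.
Round 5: R1 [f6 :- f18.]; R14 [f15 :- f34, f29.]. Adds f6, f15.
Round 6: R10 [f7 :- f6, f4.]. Adds f7.
Closure: {f1, f11, f12, f15, f17, f18, f2, f21, f26, f29, f3, f34, f35, f36, f37, f39, f4, f6, f7} — 19 facts.

19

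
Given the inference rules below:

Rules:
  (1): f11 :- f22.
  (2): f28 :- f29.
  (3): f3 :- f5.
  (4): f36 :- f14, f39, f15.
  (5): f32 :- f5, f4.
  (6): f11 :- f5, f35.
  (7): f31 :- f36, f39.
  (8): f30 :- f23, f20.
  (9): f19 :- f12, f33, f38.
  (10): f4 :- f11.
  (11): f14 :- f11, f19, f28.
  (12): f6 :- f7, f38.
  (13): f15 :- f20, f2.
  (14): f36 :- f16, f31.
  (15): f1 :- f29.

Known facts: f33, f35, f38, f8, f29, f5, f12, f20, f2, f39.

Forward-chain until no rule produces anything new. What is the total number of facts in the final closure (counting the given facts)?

[1] (2) [f28 :- f29.]; (3) [f3 :- f5.]; (6) [f11 :- f5, f35.]; (9) [f19 :- f12, f33, f38.]; (13) [f15 :- f20, f2.]; (15) [f1 :- f29.]. ⇒ new: f28, f3, f11, f19, f15, f1.
[2] (10) [f4 :- f11.]; (11) [f14 :- f11, f19, f28.]. ⇒ new: f4, f14.
[3] (4) [f36 :- f14, f39, f15.]; (5) [f32 :- f5, f4.]. ⇒ new: f36, f32.
[4] (7) [f31 :- f36, f39.]. ⇒ new: f31.
Closure: {f1, f11, f12, f14, f15, f19, f2, f20, f28, f29, f3, f31, f32, f33, f35, f36, f38, f39, f4, f5, f8} — 21 facts.

21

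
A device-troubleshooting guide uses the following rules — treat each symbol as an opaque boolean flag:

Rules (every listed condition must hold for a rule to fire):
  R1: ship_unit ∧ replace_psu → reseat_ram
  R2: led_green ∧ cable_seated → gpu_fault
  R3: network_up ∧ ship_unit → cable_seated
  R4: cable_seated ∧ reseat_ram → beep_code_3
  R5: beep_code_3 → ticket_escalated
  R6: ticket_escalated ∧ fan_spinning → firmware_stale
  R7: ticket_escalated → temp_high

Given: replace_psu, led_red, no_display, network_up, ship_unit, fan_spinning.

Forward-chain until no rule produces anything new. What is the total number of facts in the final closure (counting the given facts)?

12

[1] R1 [ship_unit ∧ replace_psu → reseat_ram]; R3 [network_up ∧ ship_unit → cable_seated]. ⇒ new: reseat_ram, cable_seated.
[2] R4 [cable_seated ∧ reseat_ram → beep_code_3]. ⇒ new: beep_code_3.
[3] R5 [beep_code_3 → ticket_escalated]. ⇒ new: ticket_escalated.
[4] R6 [ticket_escalated ∧ fan_spinning → firmware_stale]; R7 [ticket_escalated → temp_high]. ⇒ new: firmware_stale, temp_high.
Closure: {beep_code_3, cable_seated, fan_spinning, firmware_stale, led_red, network_up, no_display, replace_psu, reseat_ram, ship_unit, temp_high, ticket_escalated} — 12 facts.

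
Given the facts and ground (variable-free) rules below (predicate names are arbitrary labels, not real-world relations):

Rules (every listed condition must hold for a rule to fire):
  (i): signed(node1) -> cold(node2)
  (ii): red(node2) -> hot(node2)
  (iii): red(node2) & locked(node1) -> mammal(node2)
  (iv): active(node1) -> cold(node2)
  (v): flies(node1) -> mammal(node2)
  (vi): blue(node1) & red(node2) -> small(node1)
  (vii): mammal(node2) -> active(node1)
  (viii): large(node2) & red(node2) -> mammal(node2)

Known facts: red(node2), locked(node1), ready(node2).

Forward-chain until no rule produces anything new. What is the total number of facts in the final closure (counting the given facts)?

7

Round 1 fires (ii), (iii), giving hot(node2), mammal(node2).
Round 2 fires (vii), giving active(node1).
Round 3 fires (iv), giving cold(node2).
Closure: {active(node1), cold(node2), hot(node2), locked(node1), mammal(node2), ready(node2), red(node2)} — 7 facts.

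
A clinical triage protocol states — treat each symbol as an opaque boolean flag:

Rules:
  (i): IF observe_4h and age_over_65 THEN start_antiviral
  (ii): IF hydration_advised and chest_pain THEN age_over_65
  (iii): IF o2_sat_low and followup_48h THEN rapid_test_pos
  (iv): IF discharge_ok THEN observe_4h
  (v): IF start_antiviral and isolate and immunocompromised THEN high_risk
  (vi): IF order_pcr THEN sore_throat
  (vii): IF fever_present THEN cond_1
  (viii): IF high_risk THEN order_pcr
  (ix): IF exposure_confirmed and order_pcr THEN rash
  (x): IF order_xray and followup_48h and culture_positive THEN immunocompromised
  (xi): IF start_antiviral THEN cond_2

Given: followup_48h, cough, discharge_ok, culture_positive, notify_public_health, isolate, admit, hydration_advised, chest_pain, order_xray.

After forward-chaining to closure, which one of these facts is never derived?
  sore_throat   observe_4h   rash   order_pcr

Round 1: (ii) [IF hydration_advised and chest_pain THEN age_over_65]; (iv) [IF discharge_ok THEN observe_4h]; (x) [IF order_xray and followup_48h and culture_positive THEN immunocompromised]. New: age_over_65, observe_4h, immunocompromised.
Round 2: (i) [IF observe_4h and age_over_65 THEN start_antiviral]. New: start_antiviral.
Round 3: (v) [IF start_antiviral and isolate and immunocompromised THEN high_risk]; (xi) [IF start_antiviral THEN cond_2]. New: high_risk, cond_2.
Round 4: (viii) [IF high_risk THEN order_pcr]. New: order_pcr.
Round 5: (vi) [IF order_pcr THEN sore_throat]. New: sore_throat.
Derived: sore_throat (round 5), order_pcr (round 4), observe_4h (round 1). rash never appears in any round.

rash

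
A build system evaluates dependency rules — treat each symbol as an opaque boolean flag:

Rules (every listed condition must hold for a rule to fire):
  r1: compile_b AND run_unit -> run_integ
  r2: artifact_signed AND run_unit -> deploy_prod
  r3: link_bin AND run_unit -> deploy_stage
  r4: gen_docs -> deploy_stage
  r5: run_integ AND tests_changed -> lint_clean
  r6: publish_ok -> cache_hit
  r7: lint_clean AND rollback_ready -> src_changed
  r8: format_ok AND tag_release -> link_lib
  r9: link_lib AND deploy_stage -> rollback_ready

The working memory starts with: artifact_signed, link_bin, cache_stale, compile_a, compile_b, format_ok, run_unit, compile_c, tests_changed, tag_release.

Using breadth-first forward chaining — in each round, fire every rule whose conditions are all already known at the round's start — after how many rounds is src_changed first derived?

3

Round 1: r1 [compile_b AND run_unit -> run_integ]; r2 [artifact_signed AND run_unit -> deploy_prod]; r3 [link_bin AND run_unit -> deploy_stage]; r8 [format_ok AND tag_release -> link_lib]. New: run_integ, deploy_prod, deploy_stage, link_lib.
Round 2: r5 [run_integ AND tests_changed -> lint_clean]; r9 [link_lib AND deploy_stage -> rollback_ready]. New: lint_clean, rollback_ready.
Round 3: r7 [lint_clean AND rollback_ready -> src_changed]. New: src_changed.
src_changed first appears in round 3.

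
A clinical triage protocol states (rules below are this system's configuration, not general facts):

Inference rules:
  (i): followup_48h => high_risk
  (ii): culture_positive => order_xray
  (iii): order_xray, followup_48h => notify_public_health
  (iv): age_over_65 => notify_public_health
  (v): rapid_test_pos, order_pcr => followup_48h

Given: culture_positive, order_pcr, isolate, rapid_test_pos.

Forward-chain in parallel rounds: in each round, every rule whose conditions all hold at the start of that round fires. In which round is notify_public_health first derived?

2

Round 1: (ii) [culture_positive => order_xray]; (v) [rapid_test_pos, order_pcr => followup_48h]. Adds order_xray, followup_48h.
Round 2: (i) [followup_48h => high_risk]; (iii) [order_xray, followup_48h => notify_public_health]. Adds high_risk, notify_public_health.
notify_public_health first appears in round 2.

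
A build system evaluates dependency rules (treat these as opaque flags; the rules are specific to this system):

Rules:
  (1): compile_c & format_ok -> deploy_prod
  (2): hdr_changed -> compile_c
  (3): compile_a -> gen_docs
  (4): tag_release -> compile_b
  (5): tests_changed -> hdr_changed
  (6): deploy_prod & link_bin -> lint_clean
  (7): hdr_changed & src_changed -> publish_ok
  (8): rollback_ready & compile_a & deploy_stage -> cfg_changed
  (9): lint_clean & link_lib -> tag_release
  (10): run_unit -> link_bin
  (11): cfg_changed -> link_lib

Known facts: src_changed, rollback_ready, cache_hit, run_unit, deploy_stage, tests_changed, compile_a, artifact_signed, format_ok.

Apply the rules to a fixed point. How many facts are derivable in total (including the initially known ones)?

20

[1] (3) [compile_a -> gen_docs]; (5) [tests_changed -> hdr_changed]; (8) [rollback_ready & compile_a & deploy_stage -> cfg_changed]; (10) [run_unit -> link_bin]. ⇒ new: gen_docs, hdr_changed, cfg_changed, link_bin.
[2] (2) [hdr_changed -> compile_c]; (7) [hdr_changed & src_changed -> publish_ok]; (11) [cfg_changed -> link_lib]. ⇒ new: compile_c, publish_ok, link_lib.
[3] (1) [compile_c & format_ok -> deploy_prod]. ⇒ new: deploy_prod.
[4] (6) [deploy_prod & link_bin -> lint_clean]. ⇒ new: lint_clean.
[5] (9) [lint_clean & link_lib -> tag_release]. ⇒ new: tag_release.
[6] (4) [tag_release -> compile_b]. ⇒ new: compile_b.
Closure: {artifact_signed, cache_hit, cfg_changed, compile_a, compile_b, compile_c, deploy_prod, deploy_stage, format_ok, gen_docs, hdr_changed, link_bin, link_lib, lint_clean, publish_ok, rollback_ready, run_unit, src_changed, tag_release, tests_changed} — 20 facts.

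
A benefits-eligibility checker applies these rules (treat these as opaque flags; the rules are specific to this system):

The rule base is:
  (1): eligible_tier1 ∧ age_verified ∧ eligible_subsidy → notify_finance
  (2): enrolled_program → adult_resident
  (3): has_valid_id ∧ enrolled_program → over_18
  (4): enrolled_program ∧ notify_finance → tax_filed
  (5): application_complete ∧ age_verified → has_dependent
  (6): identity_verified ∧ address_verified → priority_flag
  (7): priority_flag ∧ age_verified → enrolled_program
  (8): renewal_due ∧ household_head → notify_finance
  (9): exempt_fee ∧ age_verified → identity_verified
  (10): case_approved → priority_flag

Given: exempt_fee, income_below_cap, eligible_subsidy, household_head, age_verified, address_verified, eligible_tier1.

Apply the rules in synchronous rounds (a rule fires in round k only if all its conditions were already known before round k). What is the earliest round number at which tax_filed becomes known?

Round 1 fires (1), (9), giving notify_finance, identity_verified.
Round 2 fires (6), giving priority_flag.
Round 3 fires (7), giving enrolled_program.
Round 4 fires (2), (4), giving adult_resident, tax_filed.
tax_filed first appears in round 4.

4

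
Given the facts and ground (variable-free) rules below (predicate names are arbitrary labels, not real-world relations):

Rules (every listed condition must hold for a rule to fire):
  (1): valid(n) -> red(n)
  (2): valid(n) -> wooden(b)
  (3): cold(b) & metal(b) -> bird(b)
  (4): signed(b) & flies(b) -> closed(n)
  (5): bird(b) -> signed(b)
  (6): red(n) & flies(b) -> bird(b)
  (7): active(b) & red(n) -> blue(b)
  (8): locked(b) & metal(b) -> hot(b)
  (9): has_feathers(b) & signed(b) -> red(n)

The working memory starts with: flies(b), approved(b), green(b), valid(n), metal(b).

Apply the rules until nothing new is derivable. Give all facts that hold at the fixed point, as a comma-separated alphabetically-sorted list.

approved(b), bird(b), closed(n), flies(b), green(b), metal(b), red(n), signed(b), valid(n), wooden(b)

Round 1 fires (1), (2), giving red(n), wooden(b).
Round 2 fires (6), giving bird(b).
Round 3 fires (5), giving signed(b).
Round 4 fires (4), giving closed(n).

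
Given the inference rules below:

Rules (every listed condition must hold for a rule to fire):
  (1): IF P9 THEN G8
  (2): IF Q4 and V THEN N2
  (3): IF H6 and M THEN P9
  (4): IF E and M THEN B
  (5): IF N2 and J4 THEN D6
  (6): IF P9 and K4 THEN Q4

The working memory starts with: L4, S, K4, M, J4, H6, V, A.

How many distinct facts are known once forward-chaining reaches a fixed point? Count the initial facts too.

13

Round 1 fires (3), giving P9.
Round 2 fires (1), (6), giving G8, Q4.
Round 3 fires (2), giving N2.
Round 4 fires (5), giving D6.
Closure: {A, D6, G8, H6, J4, K4, L4, M, N2, P9, Q4, S, V} — 13 facts.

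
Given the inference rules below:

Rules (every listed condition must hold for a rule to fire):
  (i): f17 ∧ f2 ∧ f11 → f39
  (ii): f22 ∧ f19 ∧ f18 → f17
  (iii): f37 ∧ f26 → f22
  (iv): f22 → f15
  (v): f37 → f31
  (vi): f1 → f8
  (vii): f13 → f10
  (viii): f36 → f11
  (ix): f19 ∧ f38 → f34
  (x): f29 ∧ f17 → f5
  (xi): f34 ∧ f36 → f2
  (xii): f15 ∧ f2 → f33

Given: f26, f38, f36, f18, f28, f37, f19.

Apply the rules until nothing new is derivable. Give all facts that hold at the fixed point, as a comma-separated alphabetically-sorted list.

f11, f15, f17, f18, f19, f2, f22, f26, f28, f31, f33, f34, f36, f37, f38, f39

Round 1 — (iii), (v), (viii), (ix), derive f22, f31, f11, f34.
Round 2 — (ii), (iv), (xi), derive f17, f15, f2.
Round 3 — (i), (xii), derive f39, f33.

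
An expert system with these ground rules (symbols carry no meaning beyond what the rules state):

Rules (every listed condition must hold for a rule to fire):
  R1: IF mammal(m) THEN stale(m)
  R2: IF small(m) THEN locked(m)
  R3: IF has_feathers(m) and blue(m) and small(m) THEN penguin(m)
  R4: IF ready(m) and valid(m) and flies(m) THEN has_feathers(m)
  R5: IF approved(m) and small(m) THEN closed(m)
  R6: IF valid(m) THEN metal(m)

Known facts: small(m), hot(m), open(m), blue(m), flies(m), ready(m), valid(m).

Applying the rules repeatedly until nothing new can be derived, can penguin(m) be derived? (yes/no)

Round 1: R2 [IF small(m) THEN locked(m)]; R4 [IF ready(m) and valid(m) and flies(m) THEN has_feathers(m)]; R6 [IF valid(m) THEN metal(m)]. New: locked(m), has_feathers(m), metal(m).
Round 2: R3 [IF has_feathers(m) and blue(m) and small(m) THEN penguin(m)]. New: penguin(m).
penguin(m) appears in round 2, so it is derivable.

yes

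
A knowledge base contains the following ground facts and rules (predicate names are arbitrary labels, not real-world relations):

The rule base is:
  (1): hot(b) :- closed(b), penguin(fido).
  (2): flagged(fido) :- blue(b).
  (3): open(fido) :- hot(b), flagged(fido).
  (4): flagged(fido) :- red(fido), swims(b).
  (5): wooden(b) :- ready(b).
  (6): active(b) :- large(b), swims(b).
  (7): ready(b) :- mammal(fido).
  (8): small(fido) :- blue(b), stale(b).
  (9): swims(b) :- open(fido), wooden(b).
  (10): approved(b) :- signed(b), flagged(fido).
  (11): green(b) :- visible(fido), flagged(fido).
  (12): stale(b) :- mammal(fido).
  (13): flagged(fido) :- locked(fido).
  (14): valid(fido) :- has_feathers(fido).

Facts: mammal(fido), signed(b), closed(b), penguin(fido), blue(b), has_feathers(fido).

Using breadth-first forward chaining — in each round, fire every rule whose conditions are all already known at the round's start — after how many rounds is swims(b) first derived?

3

[1] (1) [hot(b) :- closed(b), penguin(fido).]; (2) [flagged(fido) :- blue(b).]; (7) [ready(b) :- mammal(fido).]; (12) [stale(b) :- mammal(fido).]; (14) [valid(fido) :- has_feathers(fido).]. ⇒ new: hot(b), flagged(fido), ready(b), stale(b), valid(fido).
[2] (3) [open(fido) :- hot(b), flagged(fido).]; (5) [wooden(b) :- ready(b).]; (8) [small(fido) :- blue(b), stale(b).]; (10) [approved(b) :- signed(b), flagged(fido).]. ⇒ new: open(fido), wooden(b), small(fido), approved(b).
[3] (9) [swims(b) :- open(fido), wooden(b).]. ⇒ new: swims(b).
swims(b) first appears in round 3.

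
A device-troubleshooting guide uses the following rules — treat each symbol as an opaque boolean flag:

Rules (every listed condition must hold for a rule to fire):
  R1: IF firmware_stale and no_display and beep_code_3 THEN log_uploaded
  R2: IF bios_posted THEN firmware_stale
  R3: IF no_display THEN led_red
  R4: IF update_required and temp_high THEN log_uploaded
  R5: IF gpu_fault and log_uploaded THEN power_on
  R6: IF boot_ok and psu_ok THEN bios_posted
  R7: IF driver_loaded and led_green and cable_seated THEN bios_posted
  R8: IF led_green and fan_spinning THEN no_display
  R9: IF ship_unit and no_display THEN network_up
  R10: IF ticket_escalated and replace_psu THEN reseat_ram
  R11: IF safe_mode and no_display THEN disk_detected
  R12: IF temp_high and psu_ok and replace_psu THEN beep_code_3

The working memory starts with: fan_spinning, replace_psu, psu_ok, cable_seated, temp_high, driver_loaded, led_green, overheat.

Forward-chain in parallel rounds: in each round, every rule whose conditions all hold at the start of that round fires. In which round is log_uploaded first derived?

3

Round 1 — R7, R8, R12, derive bios_posted, no_display, beep_code_3.
Round 2 — R2, R3, derive firmware_stale, led_red.
Round 3 — R1, derive log_uploaded.
log_uploaded first appears in round 3.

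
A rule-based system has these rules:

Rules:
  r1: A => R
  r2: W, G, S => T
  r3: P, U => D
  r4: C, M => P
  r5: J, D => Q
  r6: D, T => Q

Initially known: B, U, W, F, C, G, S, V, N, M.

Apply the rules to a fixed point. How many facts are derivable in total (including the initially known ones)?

Round 1 — r2, r4, derive T, P.
Round 2 — r3, derive D.
Round 3 — r6, derive Q.
Closure: {B, C, D, F, G, M, N, P, Q, S, T, U, V, W} — 14 facts.

14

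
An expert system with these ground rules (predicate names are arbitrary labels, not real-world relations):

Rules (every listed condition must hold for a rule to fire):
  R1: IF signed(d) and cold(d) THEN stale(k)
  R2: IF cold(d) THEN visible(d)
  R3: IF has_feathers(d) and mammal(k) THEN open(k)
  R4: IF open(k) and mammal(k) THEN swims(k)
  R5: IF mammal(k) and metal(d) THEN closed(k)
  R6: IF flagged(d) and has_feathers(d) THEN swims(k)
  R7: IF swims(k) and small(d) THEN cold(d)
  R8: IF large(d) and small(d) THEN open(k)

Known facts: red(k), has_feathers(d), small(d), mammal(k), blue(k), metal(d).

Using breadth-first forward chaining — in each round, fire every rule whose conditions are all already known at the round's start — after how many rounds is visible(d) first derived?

Round 1 — R3, R5, derive open(k), closed(k).
Round 2 — R4, derive swims(k).
Round 3 — R7, derive cold(d).
Round 4 — R2, derive visible(d).
visible(d) first appears in round 4.

4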